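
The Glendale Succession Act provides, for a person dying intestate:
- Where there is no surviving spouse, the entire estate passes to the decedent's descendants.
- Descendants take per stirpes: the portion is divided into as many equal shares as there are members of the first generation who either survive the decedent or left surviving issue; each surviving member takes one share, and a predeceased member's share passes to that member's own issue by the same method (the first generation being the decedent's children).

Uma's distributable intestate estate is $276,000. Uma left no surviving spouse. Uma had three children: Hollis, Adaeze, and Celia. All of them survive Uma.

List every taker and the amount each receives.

The entire $276,000 passes to the descendants.
That amount ($276,000) is divided into 3 shares of $92,000: Hollis, Adaeze, and Celia each take $92,000.

Hollis: $92,000; Adaeze: $92,000; Celia: $92,000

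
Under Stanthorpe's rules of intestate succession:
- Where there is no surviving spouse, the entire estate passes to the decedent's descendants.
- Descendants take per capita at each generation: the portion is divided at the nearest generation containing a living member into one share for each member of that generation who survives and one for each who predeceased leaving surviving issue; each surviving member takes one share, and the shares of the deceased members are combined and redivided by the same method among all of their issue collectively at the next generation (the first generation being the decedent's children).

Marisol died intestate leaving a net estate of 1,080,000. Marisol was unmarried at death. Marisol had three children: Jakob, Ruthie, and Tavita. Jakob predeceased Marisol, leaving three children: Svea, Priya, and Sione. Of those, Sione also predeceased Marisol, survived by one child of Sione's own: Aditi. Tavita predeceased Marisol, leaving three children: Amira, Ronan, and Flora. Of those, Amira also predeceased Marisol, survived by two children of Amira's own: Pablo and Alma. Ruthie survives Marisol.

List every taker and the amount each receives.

The entire 1,080,000 passes to the descendants.
That amount (1,080,000) is divided at the children's generation into 3 shares of 360,000. Ruthie takes 360,000. The 2 shares of the deceased (Jakob and Tavita) are combined into a pool of 720,000.
That pool (720,000) is divided at the grandchildren's generation into 6 shares of 120,000. Svea, Priya, Ronan, and Flora each take 120,000. The 2 shares of the deceased (Sione and Amira) are combined into a pool of 240,000.
That pool (240,000) is divided at the great-grandchildren's generation equally among Aditi, Pablo, and Alma: 80,000 each.

Svea: 120,000; Priya: 120,000; Aditi: 80,000; Ruthie: 360,000; Pablo: 80,000; Alma: 80,000; Ronan: 120,000; Flora: 120,000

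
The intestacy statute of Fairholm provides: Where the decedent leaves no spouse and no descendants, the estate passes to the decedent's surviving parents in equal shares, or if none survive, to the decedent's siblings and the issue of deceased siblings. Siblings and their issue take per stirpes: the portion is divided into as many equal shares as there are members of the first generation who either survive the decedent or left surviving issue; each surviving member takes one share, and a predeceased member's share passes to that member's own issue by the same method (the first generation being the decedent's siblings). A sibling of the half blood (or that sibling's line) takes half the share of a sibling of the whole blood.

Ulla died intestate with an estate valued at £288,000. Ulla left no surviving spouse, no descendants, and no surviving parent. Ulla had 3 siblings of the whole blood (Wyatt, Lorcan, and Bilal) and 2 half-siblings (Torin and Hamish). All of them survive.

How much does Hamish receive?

Hamish receives £36,000.

The entire £288,000 passes to the siblings and their issue.
Counting each half-blood sibling's line as half a unit, there are 4 units in £288,000, so one unit is £72,000. Whole-blood lines (Wyatt, Lorcan, and Bilal) take £72,000 each; half-blood lines (Torin and Hamish) take £36,000 each.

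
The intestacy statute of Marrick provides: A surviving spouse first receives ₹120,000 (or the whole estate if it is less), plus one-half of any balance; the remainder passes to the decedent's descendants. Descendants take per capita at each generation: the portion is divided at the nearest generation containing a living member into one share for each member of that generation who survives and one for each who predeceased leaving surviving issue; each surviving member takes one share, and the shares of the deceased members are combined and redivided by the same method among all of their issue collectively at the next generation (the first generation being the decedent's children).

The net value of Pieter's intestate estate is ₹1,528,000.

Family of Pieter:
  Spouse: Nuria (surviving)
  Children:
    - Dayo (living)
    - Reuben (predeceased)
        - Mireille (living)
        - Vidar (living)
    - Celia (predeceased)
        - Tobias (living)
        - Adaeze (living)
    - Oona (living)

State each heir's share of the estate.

Nuria: ₹824,000; Dayo: ₹176,000; Mireille: ₹88,000; Vidar: ₹88,000; Tobias: ₹88,000; Adaeze: ₹88,000; Oona: ₹176,000

Nuria first takes ₹120,000, leaving a balance of ₹1,408,000. Nuria then takes one-half of the balance (₹704,000), for a total of ₹824,000. The remaining ₹704,000 passes to the descendants.
The descendants' portion (₹704,000) is divided at the children's generation into 4 shares of ₹176,000. Dayo and Oona each take ₹176,000. The 2 shares of the deceased (Reuben and Celia) are combined into a pool of ₹352,000.
That pool (₹352,000) is divided at the grandchildren's generation equally among Mireille, Vidar, Tobias, and Adaeze: ₹88,000 each.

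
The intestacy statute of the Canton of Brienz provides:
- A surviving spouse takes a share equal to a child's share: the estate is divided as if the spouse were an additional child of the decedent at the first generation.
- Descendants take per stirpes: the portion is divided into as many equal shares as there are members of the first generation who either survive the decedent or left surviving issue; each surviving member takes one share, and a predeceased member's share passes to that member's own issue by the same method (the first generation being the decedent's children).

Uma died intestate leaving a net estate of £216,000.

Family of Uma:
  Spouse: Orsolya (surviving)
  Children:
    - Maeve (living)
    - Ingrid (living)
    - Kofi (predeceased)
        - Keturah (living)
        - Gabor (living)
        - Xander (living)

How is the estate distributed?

Orsolya: £54,000; Maeve: £54,000; Ingrid: £54,000; Keturah: £18,000; Gabor: £18,000; Xander: £18,000

The spouse counts as an additional share at the children's level, so there are 4 primary shares of £54,000. Orsolya takes one such share (£54,000).
The children's combined portion (£162,000) is divided into 3 shares of £54,000: Maeve and Ingrid each take £54,000; Kofi's £54,000 share passes to Kofi's issue.
Kofi's share (£54,000) is divided into 3 shares of £18,000: Keturah, Gabor, and Xander each take £18,000.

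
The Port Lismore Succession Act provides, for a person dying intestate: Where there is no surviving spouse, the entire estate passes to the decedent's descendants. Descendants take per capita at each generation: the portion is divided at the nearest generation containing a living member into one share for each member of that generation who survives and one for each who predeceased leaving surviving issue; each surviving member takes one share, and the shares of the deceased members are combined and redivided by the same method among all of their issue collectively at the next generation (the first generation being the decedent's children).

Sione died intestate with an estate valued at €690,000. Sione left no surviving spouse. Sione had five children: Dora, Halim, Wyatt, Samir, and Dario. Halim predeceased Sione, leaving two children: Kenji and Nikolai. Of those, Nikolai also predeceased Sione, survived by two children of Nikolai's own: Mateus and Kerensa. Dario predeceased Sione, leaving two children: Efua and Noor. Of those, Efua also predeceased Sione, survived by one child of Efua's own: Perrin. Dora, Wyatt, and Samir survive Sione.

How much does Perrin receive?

Perrin receives €46,000.

The entire €690,000 passes to the descendants.
That amount (€690,000) is divided at the children's generation into 5 shares of €138,000. Dora, Wyatt, and Samir each take €138,000. The 2 shares of the deceased (Halim and Dario) are combined into a pool of €276,000.
That pool (€276,000) is divided at the grandchildren's generation into 4 shares of €69,000. Kenji and Noor each take €69,000. The 2 shares of the deceased (Nikolai and Efua) are combined into a pool of €138,000.
That pool (€138,000) is divided at the great-grandchildren's generation equally among Mateus, Kerensa, and Perrin: €46,000 each.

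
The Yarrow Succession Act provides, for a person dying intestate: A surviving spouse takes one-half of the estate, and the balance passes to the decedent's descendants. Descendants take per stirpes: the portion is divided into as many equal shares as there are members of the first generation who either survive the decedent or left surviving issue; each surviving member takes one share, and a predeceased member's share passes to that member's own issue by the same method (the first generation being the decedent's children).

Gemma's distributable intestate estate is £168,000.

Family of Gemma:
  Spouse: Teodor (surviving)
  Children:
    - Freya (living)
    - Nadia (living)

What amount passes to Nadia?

Teodor takes one-half of £168,000 = £84,000. The remaining £84,000 passes to the descendants.
The descendants' portion (£84,000) is divided into 2 shares of £42,000: Freya and Nadia each take £42,000.

Nadia receives £42,000.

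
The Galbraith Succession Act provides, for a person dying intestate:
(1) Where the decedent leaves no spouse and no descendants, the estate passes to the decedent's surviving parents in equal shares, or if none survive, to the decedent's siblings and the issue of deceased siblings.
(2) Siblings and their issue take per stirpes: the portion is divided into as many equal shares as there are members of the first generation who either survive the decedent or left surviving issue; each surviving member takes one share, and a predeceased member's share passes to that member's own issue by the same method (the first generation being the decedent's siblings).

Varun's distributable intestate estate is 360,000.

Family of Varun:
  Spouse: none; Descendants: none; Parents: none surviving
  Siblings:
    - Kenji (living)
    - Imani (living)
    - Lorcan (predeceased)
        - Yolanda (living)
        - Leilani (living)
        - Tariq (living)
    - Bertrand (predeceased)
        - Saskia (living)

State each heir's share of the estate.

The entire 360,000 passes to the siblings and their issue.
That amount (360,000) is divided into 4 shares of 90,000: Kenji and Imani each take 90,000; Lorcan's 90,000 share passes to Lorcan's issue; Bertrand's 90,000 share passes to Bertrand's issue.
Lorcan's share (90,000) is divided into 3 shares of 30,000: Yolanda, Leilani, and Tariq each take 30,000.
Bertrand's share (90,000) passes entirely to Saskia.

Kenji: 90,000; Imani: 90,000; Yolanda: 30,000; Leilani: 30,000; Tariq: 30,000; Saskia: 90,000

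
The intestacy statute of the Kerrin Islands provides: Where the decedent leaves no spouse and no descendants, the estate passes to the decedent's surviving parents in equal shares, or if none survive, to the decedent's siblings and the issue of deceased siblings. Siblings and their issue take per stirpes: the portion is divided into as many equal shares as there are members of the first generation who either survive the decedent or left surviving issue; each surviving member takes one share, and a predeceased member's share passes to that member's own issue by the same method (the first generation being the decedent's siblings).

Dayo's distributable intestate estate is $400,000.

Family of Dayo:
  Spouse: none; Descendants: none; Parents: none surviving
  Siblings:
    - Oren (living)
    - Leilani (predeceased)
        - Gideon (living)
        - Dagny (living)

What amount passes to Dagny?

Dagny receives $100,000.

The entire $400,000 passes to the siblings and their issue.
That amount ($400,000) is divided into 2 shares of $200,000: Oren takes $200,000; Leilani's $200,000 share passes to Leilani's issue.
Leilani's share ($200,000) is divided into 2 shares of $100,000: Gideon and Dagny each take $100,000.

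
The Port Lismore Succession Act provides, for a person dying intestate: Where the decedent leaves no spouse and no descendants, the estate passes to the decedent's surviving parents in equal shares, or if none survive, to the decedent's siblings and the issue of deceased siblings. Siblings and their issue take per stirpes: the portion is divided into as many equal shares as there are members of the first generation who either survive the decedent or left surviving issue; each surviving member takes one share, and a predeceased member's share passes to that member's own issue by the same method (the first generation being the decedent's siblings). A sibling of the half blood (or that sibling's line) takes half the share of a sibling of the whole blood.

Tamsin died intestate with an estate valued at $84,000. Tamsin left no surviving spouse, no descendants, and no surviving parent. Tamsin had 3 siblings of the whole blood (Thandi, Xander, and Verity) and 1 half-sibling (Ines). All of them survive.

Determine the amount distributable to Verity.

The entire $84,000 passes to the siblings and their issue.
Counting each half-blood sibling's line as half a unit, there are 7/2 units in $84,000, so one unit is $24,000. Whole-blood lines (Thandi, Xander, and Verity) take $24,000 each; half-blood lines (Ines) take $12,000 each.

Verity receives $24,000.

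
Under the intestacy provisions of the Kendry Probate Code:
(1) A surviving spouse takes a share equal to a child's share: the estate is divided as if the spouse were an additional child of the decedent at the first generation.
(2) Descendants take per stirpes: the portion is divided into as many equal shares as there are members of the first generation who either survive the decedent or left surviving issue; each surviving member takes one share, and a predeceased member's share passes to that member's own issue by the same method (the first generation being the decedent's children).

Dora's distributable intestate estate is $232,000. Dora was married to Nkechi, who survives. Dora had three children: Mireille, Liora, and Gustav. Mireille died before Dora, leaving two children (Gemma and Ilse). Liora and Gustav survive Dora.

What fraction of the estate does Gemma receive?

The spouse counts as an additional share at the children's level, so there are 4 primary shares of $58,000. Nkechi takes one such share ($58,000).
The children's combined portion ($174,000) is divided into 3 shares of $58,000: Liora and Gustav each take $58,000; Mireille's $58,000 share passes to Mireille's issue.
Mireille's share ($58,000) is divided into 2 shares of $29,000: Gemma and Ilse each take $29,000.

Gemma receives 1/8 of the estate.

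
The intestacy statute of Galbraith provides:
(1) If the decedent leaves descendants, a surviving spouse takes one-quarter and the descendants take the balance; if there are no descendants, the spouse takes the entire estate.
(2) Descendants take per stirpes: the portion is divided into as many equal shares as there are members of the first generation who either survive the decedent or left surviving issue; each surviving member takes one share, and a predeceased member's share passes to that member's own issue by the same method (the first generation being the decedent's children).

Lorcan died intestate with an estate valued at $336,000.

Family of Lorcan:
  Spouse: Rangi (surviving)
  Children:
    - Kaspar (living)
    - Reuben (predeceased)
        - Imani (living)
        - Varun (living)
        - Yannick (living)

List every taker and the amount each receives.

Rangi: $84,000; Kaspar: $126,000; Imani: $42,000; Varun: $42,000; Yannick: $42,000

Rangi takes one-quarter of $336,000 = $84,000. The remaining $252,000 passes to the descendants.
The descendants' portion ($252,000) is divided into 2 shares of $126,000: Kaspar takes $126,000; Reuben's $126,000 share passes to Reuben's issue.
Reuben's share ($126,000) is divided into 3 shares of $42,000: Imani, Varun, and Yannick each take $42,000.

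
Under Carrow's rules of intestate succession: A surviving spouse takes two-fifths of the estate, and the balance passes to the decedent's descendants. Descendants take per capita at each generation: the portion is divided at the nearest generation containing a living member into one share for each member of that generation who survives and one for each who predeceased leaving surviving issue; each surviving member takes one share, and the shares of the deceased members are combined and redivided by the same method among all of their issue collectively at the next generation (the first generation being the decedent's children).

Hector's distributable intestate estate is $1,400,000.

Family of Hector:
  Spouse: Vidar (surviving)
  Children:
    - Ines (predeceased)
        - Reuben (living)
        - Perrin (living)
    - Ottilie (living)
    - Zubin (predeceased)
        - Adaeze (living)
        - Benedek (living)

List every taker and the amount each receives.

Vidar: $560,000; Reuben: $140,000; Perrin: $140,000; Ottilie: $280,000; Adaeze: $140,000; Benedek: $140,000

Vidar takes two-fifths of $1,400,000 = $560,000. The remaining $840,000 passes to the descendants.
The descendants' portion ($840,000) is divided at the children's generation into 3 shares of $280,000. Ottilie takes $280,000. The 2 shares of the deceased (Ines and Zubin) are combined into a pool of $560,000.
That pool ($560,000) is divided at the grandchildren's generation equally among Reuben, Perrin, Adaeze, and Benedek: $140,000 each.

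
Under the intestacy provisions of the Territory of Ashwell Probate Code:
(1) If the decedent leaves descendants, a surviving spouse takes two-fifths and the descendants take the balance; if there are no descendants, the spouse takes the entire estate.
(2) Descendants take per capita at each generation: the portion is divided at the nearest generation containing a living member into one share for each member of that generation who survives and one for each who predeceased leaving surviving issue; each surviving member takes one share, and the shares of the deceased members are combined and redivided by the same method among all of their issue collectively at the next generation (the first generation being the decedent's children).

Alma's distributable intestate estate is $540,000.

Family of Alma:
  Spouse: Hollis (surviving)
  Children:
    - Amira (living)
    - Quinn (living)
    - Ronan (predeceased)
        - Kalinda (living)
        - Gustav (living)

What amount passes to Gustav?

Gustav receives $54,000.

Hollis takes two-fifths of $540,000 = $216,000. The remaining $324,000 passes to the descendants.
The descendants' portion ($324,000) is divided at the children's generation into 3 shares of $108,000. Amira and Quinn each take $108,000. The remaining share for the deceased Ronan ($108,000) is carried to the next generation.
That pool ($108,000) is divided at the grandchildren's generation equally among Kalinda and Gustav: $54,000 each.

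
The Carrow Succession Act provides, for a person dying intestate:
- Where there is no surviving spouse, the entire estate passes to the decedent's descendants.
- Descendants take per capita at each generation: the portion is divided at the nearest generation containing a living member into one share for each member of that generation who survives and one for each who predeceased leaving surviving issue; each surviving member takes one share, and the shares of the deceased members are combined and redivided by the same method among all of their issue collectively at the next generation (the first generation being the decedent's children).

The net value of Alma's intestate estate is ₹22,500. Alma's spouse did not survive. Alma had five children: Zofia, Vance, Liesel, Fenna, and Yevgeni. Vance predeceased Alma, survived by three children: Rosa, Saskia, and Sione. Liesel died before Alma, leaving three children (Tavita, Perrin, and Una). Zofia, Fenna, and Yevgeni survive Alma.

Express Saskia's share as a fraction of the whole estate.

Saskia receives 1/15 of the estate.

The entire ₹22,500 passes to the descendants.
That amount (₹22,500) is divided at the children's generation into 5 shares of ₹4,500. Zofia, Fenna, and Yevgeni each take ₹4,500. The 2 shares of the deceased (Vance and Liesel) are combined into a pool of ₹9,000.
That pool (₹9,000) is divided at the grandchildren's generation equally among Rosa, Saskia, Sione, Tavita, Perrin, and Una: ₹1,500 each.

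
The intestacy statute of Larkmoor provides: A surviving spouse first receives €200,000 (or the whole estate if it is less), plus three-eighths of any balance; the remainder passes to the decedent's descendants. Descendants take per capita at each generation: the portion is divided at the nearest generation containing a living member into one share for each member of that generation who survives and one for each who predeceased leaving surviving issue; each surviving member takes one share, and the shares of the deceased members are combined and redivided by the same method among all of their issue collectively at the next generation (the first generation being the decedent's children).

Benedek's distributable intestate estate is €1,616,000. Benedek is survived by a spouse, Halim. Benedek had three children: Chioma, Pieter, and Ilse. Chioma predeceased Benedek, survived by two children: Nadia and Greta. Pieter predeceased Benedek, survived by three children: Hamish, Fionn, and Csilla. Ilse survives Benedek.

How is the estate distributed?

Halim: €731,000; Nadia: €118,000; Greta: €118,000; Hamish: €118,000; Fionn: €118,000; Csilla: €118,000; Ilse: €295,000

Halim first takes €200,000, leaving a balance of €1,416,000. Halim then takes three-eighths of the balance (€531,000), for a total of €731,000. The remaining €885,000 passes to the descendants.
The descendants' portion (€885,000) is divided at the children's generation into 3 shares of €295,000. Ilse takes €295,000. The 2 shares of the deceased (Chioma and Pieter) are combined into a pool of €590,000.
That pool (€590,000) is divided at the grandchildren's generation equally among Nadia, Greta, Hamish, Fionn, and Csilla: €118,000 each.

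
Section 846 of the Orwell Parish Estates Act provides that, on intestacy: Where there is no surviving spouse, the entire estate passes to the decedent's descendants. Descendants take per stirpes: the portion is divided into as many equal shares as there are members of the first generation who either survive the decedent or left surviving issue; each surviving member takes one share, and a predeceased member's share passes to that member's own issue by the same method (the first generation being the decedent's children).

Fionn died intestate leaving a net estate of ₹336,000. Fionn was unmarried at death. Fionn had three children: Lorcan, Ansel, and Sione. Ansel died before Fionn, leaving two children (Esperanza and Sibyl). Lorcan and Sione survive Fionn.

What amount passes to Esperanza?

Esperanza receives ₹56,000.

The entire ₹336,000 passes to the descendants.
That amount (₹336,000) is divided into 3 shares of ₹112,000: Lorcan and Sione each take ₹112,000; Ansel's ₹112,000 share passes to Ansel's issue.
Ansel's share (₹112,000) is divided into 2 shares of ₹56,000: Esperanza and Sibyl each take ₹56,000.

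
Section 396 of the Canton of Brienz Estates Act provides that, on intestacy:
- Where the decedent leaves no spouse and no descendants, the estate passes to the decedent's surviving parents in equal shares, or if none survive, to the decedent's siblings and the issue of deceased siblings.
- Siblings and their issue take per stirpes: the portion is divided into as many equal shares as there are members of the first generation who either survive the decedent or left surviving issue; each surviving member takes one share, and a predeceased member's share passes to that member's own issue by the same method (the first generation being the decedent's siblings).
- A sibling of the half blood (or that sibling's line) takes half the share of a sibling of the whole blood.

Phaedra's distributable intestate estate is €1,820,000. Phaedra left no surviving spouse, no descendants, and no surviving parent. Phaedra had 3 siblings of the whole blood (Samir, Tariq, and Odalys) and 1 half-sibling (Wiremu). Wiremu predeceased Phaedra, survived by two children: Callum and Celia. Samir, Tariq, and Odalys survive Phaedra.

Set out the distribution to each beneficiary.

The entire €1,820,000 passes to the siblings and their issue.
Counting each half-blood sibling's line as half a unit, there are 7/2 units in €1,820,000, so one unit is €520,000. Whole-blood lines (Samir, Tariq, and Odalys) take €520,000 each; half-blood lines (Wiremu) take €260,000 each.
Wiremu's share (€260,000) is divided into 2 shares of €130,000: Callum and Celia each take €130,000.

Samir: €520,000; Tariq: €520,000; Callum: €130,000; Celia: €130,000; Odalys: €520,000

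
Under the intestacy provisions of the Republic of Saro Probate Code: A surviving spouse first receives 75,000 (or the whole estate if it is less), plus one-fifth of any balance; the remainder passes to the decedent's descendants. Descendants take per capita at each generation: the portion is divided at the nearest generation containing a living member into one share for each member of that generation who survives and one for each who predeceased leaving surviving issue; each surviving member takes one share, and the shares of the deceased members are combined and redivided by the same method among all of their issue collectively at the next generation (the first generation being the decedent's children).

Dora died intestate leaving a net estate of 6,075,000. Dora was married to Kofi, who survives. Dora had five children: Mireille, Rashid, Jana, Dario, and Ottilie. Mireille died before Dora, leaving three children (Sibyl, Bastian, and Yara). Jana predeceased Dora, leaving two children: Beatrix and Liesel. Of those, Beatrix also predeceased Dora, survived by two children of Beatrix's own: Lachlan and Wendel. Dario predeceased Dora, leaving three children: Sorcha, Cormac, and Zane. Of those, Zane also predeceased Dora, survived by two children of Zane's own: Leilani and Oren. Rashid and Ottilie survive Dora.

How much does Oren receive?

Oren receives 180,000.

Kofi first takes 75,000, leaving a balance of 6,000,000. Kofi then takes one-fifth of the balance (1,200,000), for a total of 1,275,000. The remaining 4,800,000 passes to the descendants.
The descendants' portion (4,800,000) is divided at the children's generation into 5 shares of 960,000. Rashid and Ottilie each take 960,000. The 3 shares of the deceased (Mireille, Jana, and Dario) are combined into a pool of 2,880,000.
That pool (2,880,000) is divided at the grandchildren's generation into 8 shares of 360,000. Sibyl, Bastian, Yara, Liesel, Sorcha, and Cormac each take 360,000. The 2 shares of the deceased (Beatrix and Zane) are combined into a pool of 720,000.
That pool (720,000) is divided at the great-grandchildren's generation equally among Lachlan, Wendel, Leilani, and Oren: 180,000 each.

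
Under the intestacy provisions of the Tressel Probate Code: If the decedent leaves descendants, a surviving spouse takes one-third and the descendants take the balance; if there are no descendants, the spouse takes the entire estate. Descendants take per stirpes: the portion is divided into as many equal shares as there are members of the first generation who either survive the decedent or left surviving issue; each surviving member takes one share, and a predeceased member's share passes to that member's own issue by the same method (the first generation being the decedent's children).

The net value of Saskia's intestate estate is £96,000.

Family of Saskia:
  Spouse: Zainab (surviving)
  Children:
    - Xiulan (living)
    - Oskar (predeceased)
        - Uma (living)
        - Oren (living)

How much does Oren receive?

Zainab takes one-third of £96,000 = £32,000. The remaining £64,000 passes to the descendants.
The descendants' portion (£64,000) is divided into 2 shares of £32,000: Xiulan takes £32,000; Oskar's £32,000 share passes to Oskar's issue.
Oskar's share (£32,000) is divided into 2 shares of £16,000: Uma and Oren each take £16,000.

Oren receives £16,000.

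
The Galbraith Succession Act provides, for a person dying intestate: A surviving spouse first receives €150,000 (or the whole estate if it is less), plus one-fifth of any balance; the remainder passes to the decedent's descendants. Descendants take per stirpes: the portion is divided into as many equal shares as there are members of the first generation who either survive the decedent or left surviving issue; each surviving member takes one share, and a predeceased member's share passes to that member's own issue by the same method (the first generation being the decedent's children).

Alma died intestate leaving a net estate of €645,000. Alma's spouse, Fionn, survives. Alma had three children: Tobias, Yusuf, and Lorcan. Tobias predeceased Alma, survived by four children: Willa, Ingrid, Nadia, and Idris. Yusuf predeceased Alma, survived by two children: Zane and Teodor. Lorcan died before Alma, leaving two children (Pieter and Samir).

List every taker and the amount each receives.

Fionn first takes €150,000, leaving a balance of €495,000. Fionn then takes one-fifth of the balance (€99,000), for a total of €249,000. The remaining €396,000 passes to the descendants.
The descendants' portion (€396,000) is divided into 3 shares of €132,000: Tobias's €132,000 share passes to Tobias's issue; Yusuf's €132,000 share passes to Yusuf's issue; Lorcan's €132,000 share passes to Lorcan's issue.
Tobias's share (€132,000) is divided into 4 shares of €33,000: Willa, Ingrid, Nadia, and Idris each take €33,000.
Yusuf's share (€132,000) is divided into 2 shares of €66,000: Zane and Teodor each take €66,000.
Lorcan's share (€132,000) is divided into 2 shares of €66,000: Pieter and Samir each take €66,000.

Fionn: €249,000; Willa: €33,000; Ingrid: €33,000; Nadia: €33,000; Idris: €33,000; Zane: €66,000; Teodor: €66,000; Pieter: €66,000; Samir: €66,000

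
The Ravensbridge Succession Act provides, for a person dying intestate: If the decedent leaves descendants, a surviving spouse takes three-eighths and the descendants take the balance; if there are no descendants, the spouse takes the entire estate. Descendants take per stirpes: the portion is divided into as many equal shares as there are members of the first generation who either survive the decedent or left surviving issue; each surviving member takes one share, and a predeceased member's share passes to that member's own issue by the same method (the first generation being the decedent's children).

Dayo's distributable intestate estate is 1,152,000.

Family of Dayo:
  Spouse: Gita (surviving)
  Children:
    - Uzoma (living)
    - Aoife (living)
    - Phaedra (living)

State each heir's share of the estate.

Gita takes three-eighths of 1,152,000 = 432,000. The remaining 720,000 passes to the descendants.
The descendants' portion (720,000) is divided into 3 shares of 240,000: Uzoma, Aoife, and Phaedra each take 240,000.

Gita: 432,000; Uzoma: 240,000; Aoife: 240,000; Phaedra: 240,000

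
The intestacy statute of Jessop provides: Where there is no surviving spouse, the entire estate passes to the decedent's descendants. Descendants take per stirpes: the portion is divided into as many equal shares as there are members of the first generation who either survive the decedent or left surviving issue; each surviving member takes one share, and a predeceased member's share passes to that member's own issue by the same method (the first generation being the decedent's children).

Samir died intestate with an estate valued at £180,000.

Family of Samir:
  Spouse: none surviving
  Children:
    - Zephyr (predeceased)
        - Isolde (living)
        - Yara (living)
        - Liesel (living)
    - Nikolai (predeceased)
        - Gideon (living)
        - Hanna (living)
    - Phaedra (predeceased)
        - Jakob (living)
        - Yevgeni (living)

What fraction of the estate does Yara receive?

Yara receives 1/9 of the estate.

The entire £180,000 passes to the descendants.
That amount (£180,000) is divided into 3 shares of £60,000: Zephyr's £60,000 share passes to Zephyr's issue; Nikolai's £60,000 share passes to Nikolai's issue; Phaedra's £60,000 share passes to Phaedra's issue.
Zephyr's share (£60,000) is divided into 3 shares of £20,000: Isolde, Yara, and Liesel each take £20,000.
Nikolai's share (£60,000) is divided into 2 shares of £30,000: Gideon and Hanna each take £30,000.
Phaedra's share (£60,000) is divided into 2 shares of £30,000: Jakob and Yevgeni each take £30,000.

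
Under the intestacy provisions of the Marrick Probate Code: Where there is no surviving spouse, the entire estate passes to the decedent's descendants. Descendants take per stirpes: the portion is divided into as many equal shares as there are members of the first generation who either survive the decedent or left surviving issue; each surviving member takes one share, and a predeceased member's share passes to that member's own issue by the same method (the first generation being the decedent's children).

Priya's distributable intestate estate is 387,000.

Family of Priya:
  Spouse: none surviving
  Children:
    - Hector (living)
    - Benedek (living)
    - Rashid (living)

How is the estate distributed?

The entire 387,000 passes to the descendants.
That amount (387,000) is divided into 3 shares of 129,000: Hector, Benedek, and Rashid each take 129,000.

Hector: 129,000; Benedek: 129,000; Rashid: 129,000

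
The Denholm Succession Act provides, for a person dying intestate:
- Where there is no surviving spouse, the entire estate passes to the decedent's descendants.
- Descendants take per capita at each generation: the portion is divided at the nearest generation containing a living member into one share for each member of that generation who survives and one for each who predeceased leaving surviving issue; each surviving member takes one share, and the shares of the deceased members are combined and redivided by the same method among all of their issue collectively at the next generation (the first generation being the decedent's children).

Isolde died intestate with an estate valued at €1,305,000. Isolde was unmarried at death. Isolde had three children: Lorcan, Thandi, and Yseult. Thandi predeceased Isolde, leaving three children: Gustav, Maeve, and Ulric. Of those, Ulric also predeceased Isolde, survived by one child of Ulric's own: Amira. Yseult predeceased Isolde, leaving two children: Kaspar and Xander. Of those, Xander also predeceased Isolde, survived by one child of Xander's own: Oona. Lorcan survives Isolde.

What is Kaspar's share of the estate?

The entire €1,305,000 passes to the descendants.
That amount (€1,305,000) is divided at the children's generation into 3 shares of €435,000. Lorcan takes €435,000. The 2 shares of the deceased (Thandi and Yseult) are combined into a pool of €870,000.
That pool (€870,000) is divided at the grandchildren's generation into 5 shares of €174,000. Gustav, Maeve, and Kaspar each take €174,000. The 2 shares of the deceased (Ulric and Xander) are combined into a pool of €348,000.
That pool (€348,000) is divided at the great-grandchildren's generation equally among Amira and Oona: €174,000 each.

Kaspar receives €174,000.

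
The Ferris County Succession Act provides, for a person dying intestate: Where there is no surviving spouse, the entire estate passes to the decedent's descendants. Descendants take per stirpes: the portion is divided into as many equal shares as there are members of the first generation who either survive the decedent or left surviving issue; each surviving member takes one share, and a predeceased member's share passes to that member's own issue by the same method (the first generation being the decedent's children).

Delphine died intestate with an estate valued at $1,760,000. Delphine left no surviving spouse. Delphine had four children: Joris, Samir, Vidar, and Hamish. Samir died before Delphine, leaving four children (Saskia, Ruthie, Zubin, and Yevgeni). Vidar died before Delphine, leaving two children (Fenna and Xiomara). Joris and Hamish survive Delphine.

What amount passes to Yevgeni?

Yevgeni receives $110,000.

The entire $1,760,000 passes to the descendants.
That amount ($1,760,000) is divided into 4 shares of $440,000: Joris and Hamish each take $440,000; Samir's $440,000 share passes to Samir's issue; Vidar's $440,000 share passes to Vidar's issue.
Samir's share ($440,000) is divided into 4 shares of $110,000: Saskia, Ruthie, Zubin, and Yevgeni each take $110,000.
Vidar's share ($440,000) is divided into 2 shares of $220,000: Fenna and Xiomara each take $220,000.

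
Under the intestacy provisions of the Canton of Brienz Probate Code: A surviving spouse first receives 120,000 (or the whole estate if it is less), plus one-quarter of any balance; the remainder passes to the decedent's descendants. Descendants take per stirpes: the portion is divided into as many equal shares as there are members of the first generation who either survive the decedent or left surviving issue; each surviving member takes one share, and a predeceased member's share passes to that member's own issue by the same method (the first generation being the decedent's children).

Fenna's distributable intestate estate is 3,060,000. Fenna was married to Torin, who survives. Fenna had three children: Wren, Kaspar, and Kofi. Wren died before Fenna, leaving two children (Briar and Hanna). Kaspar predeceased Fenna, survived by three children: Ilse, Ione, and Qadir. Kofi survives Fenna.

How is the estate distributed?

Torin first takes 120,000, leaving a balance of 2,940,000. Torin then takes one-quarter of the balance (735,000), for a total of 855,000. The remaining 2,205,000 passes to the descendants.
The descendants' portion (2,205,000) is divided into 3 shares of 735,000: Kofi takes 735,000; Wren's 735,000 share passes to Wren's issue; Kaspar's 735,000 share passes to Kaspar's issue.
Wren's share (735,000) is divided into 2 shares of 367,500: Briar and Hanna each take 367,500.
Kaspar's share (735,000) is divided into 3 shares of 245,000: Ilse, Ione, and Qadir each take 245,000.

Torin: 855,000; Briar: 367,500; Hanna: 367,500; Ilse: 245,000; Ione: 245,000; Qadir: 245,000; Kofi: 735,000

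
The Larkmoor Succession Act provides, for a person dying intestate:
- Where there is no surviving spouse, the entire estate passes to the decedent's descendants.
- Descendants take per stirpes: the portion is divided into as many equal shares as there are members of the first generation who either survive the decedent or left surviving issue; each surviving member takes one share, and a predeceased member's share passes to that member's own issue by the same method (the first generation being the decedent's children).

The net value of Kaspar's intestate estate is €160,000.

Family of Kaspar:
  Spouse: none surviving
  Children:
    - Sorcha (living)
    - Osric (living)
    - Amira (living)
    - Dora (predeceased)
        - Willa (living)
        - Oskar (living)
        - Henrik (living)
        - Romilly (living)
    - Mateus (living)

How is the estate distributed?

The entire €160,000 passes to the descendants.
That amount (€160,000) is divided into 5 shares of €32,000: Sorcha, Osric, Amira, and Mateus each take €32,000; Dora's €32,000 share passes to Dora's issue.
Dora's share (€32,000) is divided into 4 shares of €8,000: Willa, Oskar, Henrik, and Romilly each take €8,000.

Sorcha: €32,000; Osric: €32,000; Amira: €32,000; Willa: €8,000; Oskar: €8,000; Henrik: €8,000; Romilly: €8,000; Mateus: €32,000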